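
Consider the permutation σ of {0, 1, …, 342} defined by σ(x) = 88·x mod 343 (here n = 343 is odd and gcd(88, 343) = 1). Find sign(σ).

Start at x=11: 11 → 282 → 120 → 270 → 93 → 295 → 235 → … (one orbit).
Decompose π into cycles: lengths [147, 147, 21, 21, 3, 3, 1] (7 cycles, including the fixed point 0).
sign(π) = (−1)^{n − #cycles} = (−1)^{343−7} = (−1)^336 = +1.

+1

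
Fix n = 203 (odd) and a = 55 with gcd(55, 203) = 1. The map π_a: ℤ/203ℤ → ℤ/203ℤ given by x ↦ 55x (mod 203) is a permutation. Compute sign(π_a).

Trace 57: π^k(57) = [57, 90, 78, 27, 64, 69, 141] for k=0..6.
The orbit structure of x ↦ 55x mod 203: 11 orbits of sizes [28, 28, 28, 28, 28, 28, 28, 2, 2, 2, 1].
203 − 11 = 192 transpositions; sign(π) = (−1)^192 = +1.
The Jacobi symbol (55|203) = +1 (Zolotarev) agrees.

+1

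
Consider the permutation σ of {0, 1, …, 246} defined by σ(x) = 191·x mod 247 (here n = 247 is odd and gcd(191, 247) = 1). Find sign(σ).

+1

Orbit of 191 under x↦191x: [191, 172, 1]… (length divides ord_247(191)).
Cycle type of π: 3×76 + 1×19; total 95 cycles.
Σ(ℓ_i−1) = 247−95 = 152; sign = (−1)^152 = +1.
Via Zolotarev, sign(π_{191}) = (191|247) = +1.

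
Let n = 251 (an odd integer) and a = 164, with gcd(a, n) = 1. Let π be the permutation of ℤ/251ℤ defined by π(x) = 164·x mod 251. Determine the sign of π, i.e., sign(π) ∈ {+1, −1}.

Orbit of 209 under x↦164x: [209, 140, 119, 189, 123, 92, 28]… (length divides ord_251(164)).
π_164 has 3 disjoint cycles with lengths [125, 125, 1] on {0,…,250}.
n − c = 251 − 3 = 248; sign = (−1)^248 = +1.
(164|251)_J = +1 (Zolotarev's lemma cross-check).

+1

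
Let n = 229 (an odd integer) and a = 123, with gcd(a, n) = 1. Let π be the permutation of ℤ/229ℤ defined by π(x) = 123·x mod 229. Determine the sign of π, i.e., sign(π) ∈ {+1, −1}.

Start at x=88: 88 → 61 → 175 → 228 → 106 → 214 → 216 → … (one orbit).
4 cycles of lengths [76, 76, 76, 1].
4 cycles on 229: each ℓ→(−1)^(ℓ−1), product (−1)^225 = -1.
Via Zolotarev, sign(π_{123}) = (123|229) = -1.

-1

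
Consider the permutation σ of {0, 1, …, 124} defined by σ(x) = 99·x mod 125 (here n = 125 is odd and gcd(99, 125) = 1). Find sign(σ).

+1

Orbit of 101 under x↦99x: [101, 124, 26, 74, 76, 24, 1]… (length divides ord_125(99)).
Cycle lengths of π_99 on ℤ/125ℤ: [10, 10, 10, 10, 10, 10, 10, 10, 10, 10, 2, 2, 2, 2, 2, 2, 2, 2, 2, 2, 2, 2, 1]; 23 cycles in total.
125 − 23 = 102 transpositions; sign(π) = (−1)^102 = +1.
Check: (99/125) = +1 by Zolotarev.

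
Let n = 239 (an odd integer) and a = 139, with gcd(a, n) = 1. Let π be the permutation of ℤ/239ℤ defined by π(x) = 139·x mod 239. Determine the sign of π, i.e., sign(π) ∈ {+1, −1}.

Orbit of 24 under x↦139x: [24, 229, 44, 141, 1, 139, 201]… (length divides ord_239(139)).
Decompose π into cycles: lengths [14, 14, 14, 14, 14, 14, 14, 14, 14, 14, 14, 14, 14, 14, 14, 14, 14, 1] (18 cycles, including the fixed point 0).
sign(π) = (−1)^{n − #cycles} = (−1)^{239−18} = (−1)^221 = -1.
(139|239)_J = -1 (Zolotarev's lemma cross-check).

-1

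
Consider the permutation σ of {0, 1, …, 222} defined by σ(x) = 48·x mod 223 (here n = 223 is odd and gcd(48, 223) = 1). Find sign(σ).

Start at x=56: 56 → 12 → 130 → 219 → 31 → 150 → 64 → … (one orbit).
π_48 has 2 disjoint cycles with lengths [222, 1] on {0,…,222}.
223 − 2 = 221 transpositions; sign(π) = (−1)^221 = -1.

-1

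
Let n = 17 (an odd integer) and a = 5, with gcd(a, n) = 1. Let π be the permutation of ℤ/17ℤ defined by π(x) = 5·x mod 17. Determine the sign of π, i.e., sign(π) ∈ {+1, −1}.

Start at x=14: 14 → 2 → 10 → 16 → 12 → 9 → 11 → … (one orbit).
Cycle type of π: 16 + 1; total 2 cycles.
With 2 cycles on 17 points, sign = (−1)^{17−2} = -1.

-1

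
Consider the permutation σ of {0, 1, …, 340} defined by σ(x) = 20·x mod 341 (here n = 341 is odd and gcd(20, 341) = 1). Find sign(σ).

+1

Trace 67: π^k(67) = [67, 317, 202, 289, 324, 1, 20] for k=0..6.
The orbit structure of x ↦ 20x mod 341: 25 orbits of sizes [15, 15, 15, 15, 15, 15, 15, 15, 15, 15, 15, 15, 15, 15, 15, 15, 15, 15, 15, 15, 15, 15, 5, 5, 1].
n − c = 341 − 25 = 316; sign = (−1)^316 = +1.
Zolotarev: (20|341) = +1, matching the cycle-count sign.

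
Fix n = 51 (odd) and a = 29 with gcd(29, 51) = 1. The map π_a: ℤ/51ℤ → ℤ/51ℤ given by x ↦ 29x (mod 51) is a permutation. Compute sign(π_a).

Orbit of 41 under x↦29x: [41, 16, 5, 43, 23, 4, 14]… (length divides ord_51(29)).
Decompose π into cycles: lengths [16, 16, 16, 2, 1] (5 cycles, including the fixed point 0).
sign(π) = (−1)^{n − #cycles} = (−1)^{51−5} = (−1)^46 = +1.

+1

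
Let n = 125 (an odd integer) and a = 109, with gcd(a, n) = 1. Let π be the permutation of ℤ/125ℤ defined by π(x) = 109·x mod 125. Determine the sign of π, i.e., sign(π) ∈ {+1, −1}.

+1

Start at x=61: 61 → 24 → 116 → 19 → 71 → 114 → 51 → … (one orbit).
π_109 has 7 disjoint cycles with lengths [50, 50, 10, 10, 2, 2, 1] on {0,…,124}.
n − c = 125 − 7 = 118; sign = (−1)^118 = +1.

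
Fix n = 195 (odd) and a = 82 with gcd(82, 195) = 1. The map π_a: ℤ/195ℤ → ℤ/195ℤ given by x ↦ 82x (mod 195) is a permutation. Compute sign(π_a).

Start at x=43: 43 → 16 → 142 → 139 → 88 → 1 → 82 → … (one orbit).
Decompose π into cycles: lengths [12, 12, 12, 12, 12, 12, 12, 12, 12, 12, 12, 12, 6, 6, 6, 6, 6, 6, 4, 4, 4, 1, 1, 1] (24 cycles, including the fixed point 0).
With 24 cycles on 195 points, sign = (−1)^{195−24} = -1.
Check: (82/195) = -1 by Zolotarev.

-1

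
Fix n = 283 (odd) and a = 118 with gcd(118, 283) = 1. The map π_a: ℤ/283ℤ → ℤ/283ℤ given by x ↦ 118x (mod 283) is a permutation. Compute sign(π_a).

Orbit of 53 under x↦118x: [53, 28, 191, 181, 133, 129, 223]… (length divides ord_283(118)).
The orbit structure of x ↦ 118x mod 283: 2 orbits of sizes [282, 1].
sign(π) = (−1)^{n − #cycles} = (−1)^{283−2} = (−1)^281 = -1.

-1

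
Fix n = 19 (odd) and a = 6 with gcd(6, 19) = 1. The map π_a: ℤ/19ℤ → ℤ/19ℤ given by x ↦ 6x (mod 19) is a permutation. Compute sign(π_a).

Orbit of 5 under x↦6x: [5, 11, 9, 16, 1, 6, 17]… (length divides ord_19(6)).
Cycle lengths of π_6 on ℤ/19ℤ: [9, 9, 1]; 3 cycles in total.
19 − 3 = 16 transpositions; sign(π) = (−1)^16 = +1.
Via Zolotarev, sign(π_{6}) = (6|19) = +1.

+1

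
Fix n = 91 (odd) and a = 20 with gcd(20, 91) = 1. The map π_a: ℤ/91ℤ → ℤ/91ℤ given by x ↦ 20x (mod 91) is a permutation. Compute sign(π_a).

+1

Orbit of 83 under x↦20x: [83, 22, 76, 64, 6, 29, 34]… (length divides ord_91(20)).
Cycle type of π: 12×7 + 2×3 + 1; total 11 cycles.
11 cycles on 91: each ℓ→(−1)^(ℓ−1), product (−1)^80 = +1.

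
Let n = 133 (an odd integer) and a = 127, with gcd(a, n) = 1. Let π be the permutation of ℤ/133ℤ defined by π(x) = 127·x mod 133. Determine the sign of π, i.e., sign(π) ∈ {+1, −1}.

Orbit of 78 under x↦127x: [78, 64, 15, 43, 8, 85, 22]… (length divides ord_133(127)).
Cycle type of π: 18×7 + 1×7; total 14 cycles.
Σ(ℓ_i−1) = 133−14 = 119; sign = (−1)^119 = -1.

-1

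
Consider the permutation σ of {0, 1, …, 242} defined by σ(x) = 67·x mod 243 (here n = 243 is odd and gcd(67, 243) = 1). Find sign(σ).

+1

Start at x=124: 124 → 46 → 166 → 187 → 136 → 121 → 88 → … (one orbit).
Decompose π into cycles: lengths [81, 81, 27, 27, 9, 9, 3, 3, 1, 1, 1] (11 cycles, including the fixed point 0).
243 − 11 = 232 transpositions; sign(π) = (−1)^232 = +1.
Zolotarev: (67|243) = +1, matching the cycle-count sign.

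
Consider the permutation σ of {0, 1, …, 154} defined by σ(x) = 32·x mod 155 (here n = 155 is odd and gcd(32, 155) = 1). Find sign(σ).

-1

Trace 63: π^k(63) = [63, 1, 32, 94] for k=0..3.
π_32 has 62 disjoint cycles with lengths [4, 4, 4, 4, 4, 4, 4, 4, 4, 4, 4, 4, 4, 4, 4, 4, 4, 4, 4, 4, 4, 4, 4, 4, 4, 4, 4, 4, 4, 4, 4, 1, 1, 1, 1, 1, 1, 1, 1, 1, 1, 1, 1, 1, 1, 1, 1, 1, 1, 1, 1, 1, 1, 1, 1, 1, 1, 1, 1, 1, 1, 1] on {0,…,154}.
n − c = 155 − 62 = 93; sign = (−1)^93 = -1.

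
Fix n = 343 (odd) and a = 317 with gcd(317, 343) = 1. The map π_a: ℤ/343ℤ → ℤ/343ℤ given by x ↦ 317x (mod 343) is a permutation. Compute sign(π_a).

+1

Orbit of 303 under x↦317x: [303, 11, 57, 233, 116, 71, 212]… (length divides ord_343(317)).
π_317 has 7 disjoint cycles with lengths [147, 147, 21, 21, 3, 3, 1] on {0,…,342}.
343 − 7 = 336 transpositions; sign(π) = (−1)^336 = +1.
Check: (317/343) = +1 by Zolotarev.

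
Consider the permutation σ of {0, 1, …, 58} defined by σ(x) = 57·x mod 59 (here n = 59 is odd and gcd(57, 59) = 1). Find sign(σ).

Trace 48: π^k(48) = [48, 22, 15, 29, 1, 57, 4] for k=0..6.
Cycle type of π: 29×2 + 1; total 3 cycles.
n − c = 59 − 3 = 56; sign = (−1)^56 = +1.
Check: (57/59) = +1 by Zolotarev.

+1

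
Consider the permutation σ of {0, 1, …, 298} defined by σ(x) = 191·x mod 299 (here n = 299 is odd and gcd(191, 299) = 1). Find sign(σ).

-1

Orbit of 126 under x↦191x: [126, 146, 79, 139, 237, 118, 113]… (length divides ord_299(191)).
The orbit structure of x ↦ 191x mod 299: 10 orbits of sizes [66, 66, 66, 66, 22, 3, 3, 3, 3, 1].
Σ(ℓ_i−1) = 299−10 = 289; sign = (−1)^289 = -1.
(191|299)_J = -1 (Zolotarev's lemma cross-check).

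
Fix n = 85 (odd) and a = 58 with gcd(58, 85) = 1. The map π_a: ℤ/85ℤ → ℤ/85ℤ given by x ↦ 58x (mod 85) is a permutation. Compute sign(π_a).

Orbit of 81 under x↦58x: [81, 23, 59, 22, 1, 58, 49]… (length divides ord_85(58)).
The orbit structure of x ↦ 58x mod 85: 7 orbits of sizes [16, 16, 16, 16, 16, 4, 1].
sign(π) = (−1)^{n − #cycles} = (−1)^{85−7} = (−1)^78 = +1.
The Jacobi symbol (58|85) = +1 (Zolotarev) agrees.

+1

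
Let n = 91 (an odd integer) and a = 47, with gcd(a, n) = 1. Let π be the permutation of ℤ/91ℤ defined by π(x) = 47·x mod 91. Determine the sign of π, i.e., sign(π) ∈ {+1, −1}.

Orbit of 34 under x↦47x: [34, 51, 31, 1, 47, 25, 83]… (length divides ord_91(47)).
Cycle type of π: 12×6 + 6 + 4×3 + 1; total 11 cycles.
With 11 cycles on 91 points, sign = (−1)^{91−11} = +1.
(47|91)_J = +1 (Zolotarev's lemma cross-check).

+1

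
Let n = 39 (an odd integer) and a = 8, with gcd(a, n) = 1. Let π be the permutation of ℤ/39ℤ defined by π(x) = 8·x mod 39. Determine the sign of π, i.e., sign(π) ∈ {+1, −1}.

Orbit of 1 under x↦8x: [1, 8, 25, 5]… (length divides ord_39(8)).
Cycle type of π: 4×9 + 2 + 1; total 11 cycles.
With 11 cycles on 39 points, sign = (−1)^{39−11} = +1.

+1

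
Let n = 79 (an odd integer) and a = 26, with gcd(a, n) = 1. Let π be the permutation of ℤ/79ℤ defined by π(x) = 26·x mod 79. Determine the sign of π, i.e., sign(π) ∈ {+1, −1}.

+1

Orbit of 52 under x↦26x: [52, 9, 76, 1, 26, 44, 38]… (length divides ord_79(26)).
π_26 has 3 disjoint cycles with lengths [39, 39, 1] on {0,…,78}.
sign(π) = (−1)^{n − #cycles} = (−1)^{79−3} = (−1)^76 = +1.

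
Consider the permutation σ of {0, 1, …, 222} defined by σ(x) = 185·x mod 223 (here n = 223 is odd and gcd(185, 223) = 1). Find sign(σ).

-1

Orbit of 218 under x↦185x: [218, 190, 139, 70, 16, 61, 135]… (length divides ord_223(185)).
Decompose π into cycles: lengths [222, 1] (2 cycles, including the fixed point 0).
With 2 cycles on 223 points, sign = (−1)^{223−2} = -1.
Check: (185/223) = -1 by Zolotarev.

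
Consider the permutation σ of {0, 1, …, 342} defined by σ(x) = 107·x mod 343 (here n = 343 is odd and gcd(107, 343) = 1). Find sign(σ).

+1

Start at x=16: 16 → 340 → 22 → 296 → 116 → 64 → 331 → … (one orbit).
The orbit structure of x ↦ 107x mod 343: 7 orbits of sizes [147, 147, 21, 21, 3, 3, 1].
Σ(ℓ_i−1) = 343−7 = 336; sign = (−1)^336 = +1.
The Jacobi symbol (107|343) = +1 (Zolotarev) agrees.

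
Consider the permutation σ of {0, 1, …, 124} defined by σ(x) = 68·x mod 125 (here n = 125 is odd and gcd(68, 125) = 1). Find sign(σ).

-1

Start at x=124: 124 → 57 → 1 → 68 → 124 (one orbit).
The orbit structure of x ↦ 68x mod 125: 32 orbits of sizes [4, 4, 4, 4, 4, 4, 4, 4, 4, 4, 4, 4, 4, 4, 4, 4, 4, 4, 4, 4, 4, 4, 4, 4, 4, 4, 4, 4, 4, 4, 4, 1].
With 32 cycles on 125 points, sign = (−1)^{125−32} = -1.
Zolotarev: (68|125) = -1, matching the cycle-count sign.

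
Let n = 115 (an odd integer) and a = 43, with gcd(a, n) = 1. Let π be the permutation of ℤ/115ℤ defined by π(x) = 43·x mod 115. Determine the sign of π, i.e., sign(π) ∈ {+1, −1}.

+1

Orbit of 22 under x↦43x: [22, 26, 83, 4, 57, 36, 53]… (length divides ord_115(43)).
Cycle lengths of π_43 on ℤ/115ℤ: [44, 44, 22, 4, 1]; 5 cycles in total.
115 − 5 = 110 transpositions; sign(π) = (−1)^110 = +1.
Check: (43/115) = +1 by Zolotarev.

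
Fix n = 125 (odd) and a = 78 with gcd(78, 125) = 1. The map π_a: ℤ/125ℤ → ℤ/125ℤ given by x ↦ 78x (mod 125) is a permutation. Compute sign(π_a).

Orbit of 122 under x↦78x: [122, 16, 123, 94, 82, 21, 13]… (length divides ord_125(78)).
4 cycles of lengths [100, 20, 4, 1].
n − c = 125 − 4 = 121; sign = (−1)^121 = -1.
Zolotarev: (78|125) = -1, matching the cycle-count sign.

-1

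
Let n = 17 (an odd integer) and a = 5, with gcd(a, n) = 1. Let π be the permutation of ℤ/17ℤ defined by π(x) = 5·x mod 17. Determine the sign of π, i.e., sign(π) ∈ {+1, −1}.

Trace 2: π^k(2) = [2, 10, 16, 12, 9, 11, 4] for k=0..6.
π_5 has 2 disjoint cycles with lengths [16, 1] on {0,…,16}.
n − c = 17 − 2 = 15; sign = (−1)^15 = -1.

-1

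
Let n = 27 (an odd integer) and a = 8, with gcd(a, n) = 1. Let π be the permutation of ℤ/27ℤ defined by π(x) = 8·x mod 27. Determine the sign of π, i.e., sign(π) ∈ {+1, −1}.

-1

Trace 8: π^k(8) = [8, 10, 26, 19, 17, 1] for k=0..5.
Cycle lengths of π_8 on ℤ/27ℤ: [6, 6, 6, 2, 2, 2, 2, 1]; 8 cycles in total.
n − c = 27 − 8 = 19; sign = (−1)^19 = -1.
(8|27)_J = -1 (Zolotarev's lemma cross-check).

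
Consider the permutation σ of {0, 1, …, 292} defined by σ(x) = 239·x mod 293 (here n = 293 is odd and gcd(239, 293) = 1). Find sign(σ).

Start at x=38: 38 → 292 → 54 → 14 → 123 → 97 → 36 → … (one orbit).
π_239 has 3 disjoint cycles with lengths [146, 146, 1] on {0,…,292}.
n − c = 293 − 3 = 290; sign = (−1)^290 = +1.

+1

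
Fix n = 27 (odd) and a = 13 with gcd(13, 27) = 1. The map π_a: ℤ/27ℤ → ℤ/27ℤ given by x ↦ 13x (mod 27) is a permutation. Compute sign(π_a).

Trace 1: π^k(1) = [1, 13, 7, 10, 22, 16, 19] for k=0..6.
7 cycles of lengths [9, 9, 3, 3, 1, 1, 1].
sign(π) = (−1)^{n − #cycles} = (−1)^{27−7} = (−1)^20 = +1.

+1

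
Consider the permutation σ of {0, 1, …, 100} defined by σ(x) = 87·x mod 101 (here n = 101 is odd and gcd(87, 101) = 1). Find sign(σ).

Start at x=87: 87 → 95 → 84 → 36 → 1 → 87 (one orbit).
Cycle lengths of π_87 on ℤ/101ℤ: [5, 5, 5, 5, 5, 5, 5, 5, 5, 5, 5, 5, 5, 5, 5, 5, 5, 5, 5, 5, 1]; 21 cycles in total.
Σ(ℓ_i−1) = 101−21 = 80; sign = (−1)^80 = +1.
The Jacobi symbol (87|101) = +1 (Zolotarev) agrees.

+1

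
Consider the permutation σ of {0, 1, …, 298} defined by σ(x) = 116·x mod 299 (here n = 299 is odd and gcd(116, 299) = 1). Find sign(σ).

Orbit of 116 under x↦116x: [116, 1]… (length divides ord_299(116)).
Cycle lengths of π_116 on ℤ/299ℤ: [2, 2, 2, 2, 2, 2, 2, 2, 2, 2, 2, 2, 2, 2, 2, 2, 2, 2, 2, 2, 2, 2, 2, 2, 2, 2, 2, 2, 2, 2, 2, 2, 2, 2, 2, 2, 2, 2, 2, 2, 2, 2, 2, 2, 2, 2, 2, 2, 2, 2, 2, 2, 2, 2, 2, 2, 2, 2, 2, 2, 2, 2, 2, 2, 2, 2, 2, 2, 2, 2, 2, 2, 2, 2, 2, 2, 2, 2, 2, 2, 2, 2, 2, 2, 2, 2, 2, 2, 2, 2, 2, 2, 2, 2, 2, 2, 2, 2, 2, 2, 2, 2, 2, 2, 2, 2, 2, 2, 2, 2, 2, 2, 2, 2, 2, 2, 2, 2, 2, 2, 2, 2, 2, 2, 2, 2, 2, 2, 2, 2, 2, 2, 2, 2, 2, 2, 2, 2, 1, 1, 1, 1, 1, 1, 1, 1, 1, 1, 1, 1, 1, 1, 1, 1, 1, 1, 1, 1, 1, 1, 1]; 161 cycles in total.
sign(π) = (−1)^{n − #cycles} = (−1)^{299−161} = (−1)^138 = +1.
Zolotarev: (116|299) = +1, matching the cycle-count sign.

+1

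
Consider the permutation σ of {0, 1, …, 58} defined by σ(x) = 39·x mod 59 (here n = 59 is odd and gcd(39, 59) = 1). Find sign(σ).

Trace 44: π^k(44) = [44, 5, 18, 53, 2, 19, 33] for k=0..6.
Decompose π into cycles: lengths [58, 1] (2 cycles, including the fixed point 0).
2 cycles on 59: each ℓ→(−1)^(ℓ−1), product (−1)^57 = -1.
The Jacobi symbol (39|59) = -1 (Zolotarev) agrees.

-1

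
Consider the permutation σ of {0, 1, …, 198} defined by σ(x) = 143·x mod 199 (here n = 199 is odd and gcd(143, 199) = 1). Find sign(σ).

Trace 99: π^k(99) = [99, 28, 24, 49, 42, 36, 173] for k=0..6.
Cycle lengths of π_143 on ℤ/199ℤ: [198, 1]; 2 cycles in total.
199 − 2 = 197 transpositions; sign(π) = (−1)^197 = -1.
Check: (143/199) = -1 by Zolotarev.

-1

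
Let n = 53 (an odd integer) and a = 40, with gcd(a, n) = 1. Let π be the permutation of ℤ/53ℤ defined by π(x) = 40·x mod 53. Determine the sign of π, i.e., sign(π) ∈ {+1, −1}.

Trace 47: π^k(47) = [47, 25, 46, 38, 36, 9, 42] for k=0..6.
Decompose π into cycles: lengths [26, 26, 1] (3 cycles, including the fixed point 0).
Σ(ℓ_i−1) = 53−3 = 50; sign = (−1)^50 = +1.
(40|53)_J = +1 (Zolotarev's lemma cross-check).

+1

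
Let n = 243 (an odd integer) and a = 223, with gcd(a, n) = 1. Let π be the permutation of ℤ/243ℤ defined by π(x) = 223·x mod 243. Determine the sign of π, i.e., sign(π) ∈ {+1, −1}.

Start at x=10: 10 → 43 → 112 → 190 → 88 → 184 → 208 → … (one orbit).
π_223 has 11 disjoint cycles with lengths [81, 81, 27, 27, 9, 9, 3, 3, 1, 1, 1] on {0,…,242}.
243 − 11 = 232 transpositions; sign(π) = (−1)^232 = +1.
The Jacobi symbol (223|243) = +1 (Zolotarev) agrees.

+1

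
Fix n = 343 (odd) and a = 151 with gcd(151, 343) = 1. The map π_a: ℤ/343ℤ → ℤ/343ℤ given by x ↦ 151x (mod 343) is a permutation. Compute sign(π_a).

Start at x=226: 226 → 169 → 137 → 107 → 36 → 291 → 37 → … (one orbit).
The orbit structure of x ↦ 151x mod 343: 7 orbits of sizes [147, 147, 21, 21, 3, 3, 1].
343 − 7 = 336 transpositions; sign(π) = (−1)^336 = +1.
Zolotarev: (151|343) = +1, matching the cycle-count sign.

+1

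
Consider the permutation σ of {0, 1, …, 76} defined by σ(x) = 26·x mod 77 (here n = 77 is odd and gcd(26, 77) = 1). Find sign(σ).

-1

Trace 45: π^k(45) = [45, 15, 5, 53, 69, 23, 59] for k=0..6.
π_26 has 6 disjoint cycles with lengths [30, 30, 6, 5, 5, 1] on {0,…,76}.
6 cycles on 77: each ℓ→(−1)^(ℓ−1), product (−1)^71 = -1.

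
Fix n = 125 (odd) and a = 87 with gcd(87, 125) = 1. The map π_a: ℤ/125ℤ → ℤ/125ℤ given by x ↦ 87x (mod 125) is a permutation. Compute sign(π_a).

Start at x=38: 38 → 56 → 122 → 114 → 43 → 116 → 92 → … (one orbit).
π_87 has 4 disjoint cycles with lengths [100, 20, 4, 1] on {0,…,124}.
sign(π) = (−1)^{n − #cycles} = (−1)^{125−4} = (−1)^121 = -1.
(87|125)_J = -1 (Zolotarev's lemma cross-check).

-1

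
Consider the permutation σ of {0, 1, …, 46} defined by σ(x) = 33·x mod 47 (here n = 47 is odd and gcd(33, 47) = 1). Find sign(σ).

Orbit of 15 under x↦33x: [15, 25, 26, 12, 20, 2, 19]… (length divides ord_47(33)).
2 cycles of lengths [46, 1].
With 2 cycles on 47 points, sign = (−1)^{47−2} = -1.
Check: (33/47) = -1 by Zolotarev.

-1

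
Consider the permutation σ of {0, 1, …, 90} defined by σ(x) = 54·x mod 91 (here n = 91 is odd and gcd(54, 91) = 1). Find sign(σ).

Orbit of 59 under x↦54x: [59, 1, 54, 4, 34, 16, 45]… (length divides ord_91(54)).
Cycle lengths of π_54 on ℤ/91ℤ: [12, 12, 12, 12, 12, 12, 12, 6, 1]; 9 cycles in total.
Σ(ℓ_i−1) = 91−9 = 82; sign = (−1)^82 = +1.
(54|91)_J = +1 (Zolotarev's lemma cross-check).

+1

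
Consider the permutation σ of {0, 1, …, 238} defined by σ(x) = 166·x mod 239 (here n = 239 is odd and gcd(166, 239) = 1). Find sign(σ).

+1

Orbit of 36 under x↦166x: [36, 1, 166, 71, 75, 22, 67]… (length divides ord_239(166)).
Decompose π into cycles: lengths [17, 17, 17, 17, 17, 17, 17, 17, 17, 17, 17, 17, 17, 17, 1] (15 cycles, including the fixed point 0).
239 − 15 = 224 transpositions; sign(π) = (−1)^224 = +1.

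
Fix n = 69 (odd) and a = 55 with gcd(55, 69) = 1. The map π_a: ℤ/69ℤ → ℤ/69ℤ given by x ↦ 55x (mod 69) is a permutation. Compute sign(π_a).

+1

Orbit of 52 under x↦55x: [52, 31, 49, 4, 13, 25, 64]… (length divides ord_69(55)).
The orbit structure of x ↦ 55x mod 69: 9 orbits of sizes [11, 11, 11, 11, 11, 11, 1, 1, 1].
9 cycles on 69: each ℓ→(−1)^(ℓ−1), product (−1)^60 = +1.
Check: (55/69) = +1 by Zolotarev.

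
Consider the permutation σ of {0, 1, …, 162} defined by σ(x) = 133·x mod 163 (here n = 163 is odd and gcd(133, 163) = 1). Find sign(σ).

Trace 85: π^k(85) = [85, 58, 53, 40, 104, 140, 38] for k=0..6.
19 cycles of lengths [9, 9, 9, 9, 9, 9, 9, 9, 9, 9, 9, 9, 9, 9, 9, 9, 9, 9, 1].
With 19 cycles on 163 points, sign = (−1)^{163−19} = +1.
Check: (133/163) = +1 by Zolotarev.

+1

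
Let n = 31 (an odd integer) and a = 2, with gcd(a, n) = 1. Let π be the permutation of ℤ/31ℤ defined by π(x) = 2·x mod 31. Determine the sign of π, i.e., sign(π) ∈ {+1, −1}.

+1

Start at x=2: 2 → 4 → 8 → 16 → 1 → 2 (one orbit).
Cycle lengths of π_2 on ℤ/31ℤ: [5, 5, 5, 5, 5, 5, 1]; 7 cycles in total.
With 7 cycles on 31 points, sign = (−1)^{31−7} = +1.
Zolotarev: (2|31) = +1, matching the cycle-count sign.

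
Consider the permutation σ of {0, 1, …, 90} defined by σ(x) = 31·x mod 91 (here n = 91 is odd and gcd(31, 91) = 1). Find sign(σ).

+1

Trace 47: π^k(47) = [47, 1, 31, 51, 34, 53, 5] for k=0..6.
Cycle lengths of π_31 on ℤ/91ℤ: [12, 12, 12, 12, 12, 12, 6, 4, 4, 4, 1]; 11 cycles in total.
n − c = 91 − 11 = 80; sign = (−1)^80 = +1.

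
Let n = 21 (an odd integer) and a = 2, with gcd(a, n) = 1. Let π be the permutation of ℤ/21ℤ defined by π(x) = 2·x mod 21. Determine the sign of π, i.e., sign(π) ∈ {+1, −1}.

Orbit of 8 under x↦2x: [8, 16, 11, 1, 2, 4]… (length divides ord_21(2)).
π_2 has 6 disjoint cycles with lengths [6, 6, 3, 3, 2, 1] on {0,…,20}.
sign(π) = (−1)^{n − #cycles} = (−1)^{21−6} = (−1)^15 = -1.
Via Zolotarev, sign(π_{2}) = (2|21) = -1.

-1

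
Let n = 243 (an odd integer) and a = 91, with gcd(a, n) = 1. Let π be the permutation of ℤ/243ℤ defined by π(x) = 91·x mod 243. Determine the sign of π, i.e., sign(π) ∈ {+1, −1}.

+1

Start at x=226: 226 → 154 → 163 → 10 → 181 → 190 → 37 → … (one orbit).
The orbit structure of x ↦ 91x mod 243: 27 orbits of sizes [27, 27, 27, 27, 27, 27, 9, 9, 9, 9, 9, 9, 3, 3, 3, 3, 3, 3, 1, 1, 1, 1, 1, 1, 1, 1, 1].
243 − 27 = 216 transpositions; sign(π) = (−1)^216 = +1.
(91|243)_J = +1 (Zolotarev's lemma cross-check).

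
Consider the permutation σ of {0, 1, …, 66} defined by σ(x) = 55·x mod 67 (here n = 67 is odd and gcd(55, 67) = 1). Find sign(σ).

+1

Orbit of 4 under x↦55x: [4, 19, 40, 56, 65, 24, 47]… (length divides ord_67(55)).
Decompose π into cycles: lengths [33, 33, 1] (3 cycles, including the fixed point 0).
3 cycles on 67: each ℓ→(−1)^(ℓ−1), product (−1)^64 = +1.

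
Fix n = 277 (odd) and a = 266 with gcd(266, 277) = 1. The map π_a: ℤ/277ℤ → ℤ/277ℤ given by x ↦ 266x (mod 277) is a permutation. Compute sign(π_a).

Trace 248: π^k(248) = [248, 42, 92, 96, 52, 259, 198] for k=0..6.
The orbit structure of x ↦ 266x mod 277: 2 orbits of sizes [276, 1].
With 2 cycles on 277 points, sign = (−1)^{277−2} = -1.

-1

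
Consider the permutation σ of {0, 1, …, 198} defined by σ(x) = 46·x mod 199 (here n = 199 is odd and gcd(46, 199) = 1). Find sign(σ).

+1

Start at x=144: 144 → 57 → 35 → 18 → 32 → 79 → 52 → … (one orbit).
π_46 has 3 disjoint cycles with lengths [99, 99, 1] on {0,…,198}.
199 − 3 = 196 transpositions; sign(π) = (−1)^196 = +1.
Via Zolotarev, sign(π_{46}) = (46|199) = +1.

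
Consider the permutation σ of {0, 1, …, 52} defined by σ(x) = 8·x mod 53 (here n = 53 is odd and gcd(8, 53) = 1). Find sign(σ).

-1

Start at x=44: 44 → 34 → 7 → 3 → 24 → 33 → 52 → … (one orbit).
Decompose π into cycles: lengths [52, 1] (2 cycles, including the fixed point 0).
With 2 cycles on 53 points, sign = (−1)^{53−2} = -1.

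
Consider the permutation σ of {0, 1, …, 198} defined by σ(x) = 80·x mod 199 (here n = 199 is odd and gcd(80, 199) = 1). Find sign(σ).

Trace 72: π^k(72) = [72, 188, 115, 46, 98, 79, 151] for k=0..6.
π_80 has 3 disjoint cycles with lengths [99, 99, 1] on {0,…,198}.
With 3 cycles on 199 points, sign = (−1)^{199−3} = +1.
Via Zolotarev, sign(π_{80}) = (80|199) = +1.

+1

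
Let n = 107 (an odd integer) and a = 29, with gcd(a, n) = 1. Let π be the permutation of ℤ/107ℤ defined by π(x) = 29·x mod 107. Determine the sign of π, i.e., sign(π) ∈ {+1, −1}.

+1

Trace 25: π^k(25) = [25, 83, 53, 39, 61, 57, 48] for k=0..6.
Cycle type of π: 53×2 + 1; total 3 cycles.
With 3 cycles on 107 points, sign = (−1)^{107−3} = +1.
Zolotarev: (29|107) = +1, matching the cycle-count sign.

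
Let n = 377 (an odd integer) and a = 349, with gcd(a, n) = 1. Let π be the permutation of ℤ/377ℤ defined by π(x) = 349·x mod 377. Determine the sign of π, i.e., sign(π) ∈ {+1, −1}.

-1

Orbit of 320 under x↦349x: [320, 88, 175, 1, 349, 30, 291]… (length divides ord_377(349)).
Cycle type of π: 12×29 + 1×29; total 58 cycles.
n − c = 377 − 58 = 319; sign = (−1)^319 = -1.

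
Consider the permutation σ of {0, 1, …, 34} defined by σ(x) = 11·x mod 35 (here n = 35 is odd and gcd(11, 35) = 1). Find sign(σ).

+1

Orbit of 1 under x↦11x: [1, 11, 16]… (length divides ord_35(11)).
Cycle lengths of π_11 on ℤ/35ℤ: [3, 3, 3, 3, 3, 3, 3, 3, 3, 3, 1, 1, 1, 1, 1]; 15 cycles in total.
15 cycles on 35: each ℓ→(−1)^(ℓ−1), product (−1)^20 = +1.
The Jacobi symbol (11|35) = +1 (Zolotarev) agrees.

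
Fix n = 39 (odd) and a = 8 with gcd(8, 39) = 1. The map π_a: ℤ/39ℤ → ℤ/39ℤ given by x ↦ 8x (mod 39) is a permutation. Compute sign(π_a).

+1

Trace 8: π^k(8) = [8, 25, 5, 1] for k=0..3.
Decompose π into cycles: lengths [4, 4, 4, 4, 4, 4, 4, 4, 4, 2, 1] (11 cycles, including the fixed point 0).
With 11 cycles on 39 points, sign = (−1)^{39−11} = +1.
Check: (8/39) = +1 by Zolotarev.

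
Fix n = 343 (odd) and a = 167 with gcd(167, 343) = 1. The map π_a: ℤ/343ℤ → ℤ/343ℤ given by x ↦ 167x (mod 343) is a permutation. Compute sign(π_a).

-1

Trace 69: π^k(69) = [69, 204, 111, 15, 104, 218, 48] for k=0..6.
10 cycles of lengths [98, 98, 98, 14, 14, 14, 2, 2, 2, 1].
n − c = 343 − 10 = 333; sign = (−1)^333 = -1.
Check: (167/343) = -1 by Zolotarev.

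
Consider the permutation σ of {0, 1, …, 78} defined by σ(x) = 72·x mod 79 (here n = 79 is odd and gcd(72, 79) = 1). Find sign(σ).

Trace 55: π^k(55) = [55, 10, 9, 16, 46, 73, 42] for k=0..6.
π_72 has 3 disjoint cycles with lengths [39, 39, 1] on {0,…,78}.
n − c = 79 − 3 = 76; sign = (−1)^76 = +1.
(72|79)_J = +1 (Zolotarev's lemma cross-check).

+1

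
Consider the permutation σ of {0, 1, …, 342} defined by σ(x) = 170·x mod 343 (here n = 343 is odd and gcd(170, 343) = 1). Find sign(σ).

+1

Trace 30: π^k(30) = [30, 298, 239, 156, 109, 8, 331] for k=0..6.
Cycle type of π: 147×2 + 21×2 + 3×2 + 1; total 7 cycles.
n − c = 343 − 7 = 336; sign = (−1)^336 = +1.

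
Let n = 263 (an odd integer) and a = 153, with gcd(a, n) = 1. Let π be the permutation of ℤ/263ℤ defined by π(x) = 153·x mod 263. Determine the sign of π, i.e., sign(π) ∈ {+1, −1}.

Start at x=140: 140 → 117 → 17 → 234 → 34 → 205 → 68 → … (one orbit).
The orbit structure of x ↦ 153x mod 263: 3 orbits of sizes [131, 131, 1].
3 cycles on 263: each ℓ→(−1)^(ℓ−1), product (−1)^260 = +1.
The Jacobi symbol (153|263) = +1 (Zolotarev) agrees.

+1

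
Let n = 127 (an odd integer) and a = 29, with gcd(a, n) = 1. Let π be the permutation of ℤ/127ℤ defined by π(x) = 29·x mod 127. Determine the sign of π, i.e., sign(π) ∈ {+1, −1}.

Orbit of 119 under x↦29x: [119, 22, 3, 87, 110, 15, 54]… (length divides ord_127(29)).
2 cycles of lengths [126, 1].
127 − 2 = 125 transpositions; sign(π) = (−1)^125 = -1.

-1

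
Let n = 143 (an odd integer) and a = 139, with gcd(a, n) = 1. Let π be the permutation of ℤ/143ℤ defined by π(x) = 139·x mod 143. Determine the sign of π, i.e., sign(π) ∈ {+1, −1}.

-1

Orbit of 42 under x↦139x: [42, 118, 100, 29, 27, 35, 3]… (length divides ord_143(139)).
10 cycles of lengths [30, 30, 30, 30, 10, 3, 3, 3, 3, 1].
sign(π) = (−1)^{n − #cycles} = (−1)^{143−10} = (−1)^133 = -1.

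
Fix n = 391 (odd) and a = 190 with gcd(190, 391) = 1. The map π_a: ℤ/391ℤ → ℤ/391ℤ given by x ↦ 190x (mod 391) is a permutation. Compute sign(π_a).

Orbit of 62 under x↦190x: [62, 50, 116, 144, 381, 55, 284]… (length divides ord_391(190)).
Cycle lengths of π_190 on ℤ/391ℤ: [176, 176, 16, 11, 11, 1]; 6 cycles in total.
n − c = 391 − 6 = 385; sign = (−1)^385 = -1.
(190|391)_J = -1 (Zolotarev's lemma cross-check).

-1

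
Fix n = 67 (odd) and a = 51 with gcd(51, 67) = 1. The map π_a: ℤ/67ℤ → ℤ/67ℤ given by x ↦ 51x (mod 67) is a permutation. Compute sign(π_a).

Orbit of 3 under x↦51x: [3, 19, 31, 40, 30, 56, 42]… (length divides ord_67(51)).
Cycle type of π: 66 + 1; total 2 cycles.
With 2 cycles on 67 points, sign = (−1)^{67−2} = -1.

-1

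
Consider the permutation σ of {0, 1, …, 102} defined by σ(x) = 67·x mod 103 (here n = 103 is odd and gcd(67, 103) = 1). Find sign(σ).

Trace 81: π^k(81) = [81, 71, 19, 37, 7, 57, 8] for k=0..6.
Cycle type of π: 102 + 1; total 2 cycles.
With 2 cycles on 103 points, sign = (−1)^{103−2} = -1.
The Jacobi symbol (67|103) = -1 (Zolotarev) agrees.

-1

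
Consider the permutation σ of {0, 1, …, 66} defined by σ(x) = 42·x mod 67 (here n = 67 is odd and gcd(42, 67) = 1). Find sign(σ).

-1

Trace 40: π^k(40) = [40, 5, 9, 43, 64, 8, 1] for k=0..6.
π_42 has 4 disjoint cycles with lengths [22, 22, 22, 1] on {0,…,66}.
n − c = 67 − 4 = 63; sign = (−1)^63 = -1.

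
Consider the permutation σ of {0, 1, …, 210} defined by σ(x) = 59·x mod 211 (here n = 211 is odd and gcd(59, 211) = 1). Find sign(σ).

Start at x=16: 16 → 100 → 203 → 161 → 4 → 25 → 209 → … (one orbit).
The orbit structure of x ↦ 59x mod 211: 3 orbits of sizes [105, 105, 1].
n − c = 211 − 3 = 208; sign = (−1)^208 = +1.

+1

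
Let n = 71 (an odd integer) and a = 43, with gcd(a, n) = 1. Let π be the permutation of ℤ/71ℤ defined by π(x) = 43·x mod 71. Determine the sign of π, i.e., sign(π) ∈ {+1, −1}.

Start at x=45: 45 → 18 → 64 → 54 → 50 → 20 → 8 → … (one orbit).
3 cycles of lengths [35, 35, 1].
3 cycles on 71: each ℓ→(−1)^(ℓ−1), product (−1)^68 = +1.
Zolotarev: (43|71) = +1, matching the cycle-count sign.

+1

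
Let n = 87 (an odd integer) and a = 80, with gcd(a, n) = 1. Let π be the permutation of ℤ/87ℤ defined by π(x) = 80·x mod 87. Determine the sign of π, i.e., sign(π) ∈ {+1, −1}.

Start at x=38: 38 → 82 → 35 → 16 → 62 → 1 → 80 → … (one orbit).
Cycle type of π: 14×6 + 2 + 1; total 8 cycles.
87 − 8 = 79 transpositions; sign(π) = (−1)^79 = -1.
Zolotarev: (80|87) = -1, matching the cycle-count sign.

-1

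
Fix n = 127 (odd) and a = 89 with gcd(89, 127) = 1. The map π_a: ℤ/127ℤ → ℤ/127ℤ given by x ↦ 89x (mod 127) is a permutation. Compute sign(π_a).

Orbit of 4 under x↦89x: [4, 102, 61, 95, 73, 20, 2]… (length divides ord_127(89)).
4 cycles of lengths [42, 42, 42, 1].
sign(π) = (−1)^{n − #cycles} = (−1)^{127−4} = (−1)^123 = -1.
(89|127)_J = -1 (Zolotarev's lemma cross-check).

-1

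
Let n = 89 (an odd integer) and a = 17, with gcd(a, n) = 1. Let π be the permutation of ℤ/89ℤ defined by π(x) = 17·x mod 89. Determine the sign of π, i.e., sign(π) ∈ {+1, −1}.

+1

Orbit of 68 under x↦17x: [68, 88, 72, 67, 71, 50, 49]… (length divides ord_89(17)).
π_17 has 3 disjoint cycles with lengths [44, 44, 1] on {0,…,88}.
Σ(ℓ_i−1) = 89−3 = 86; sign = (−1)^86 = +1.
Zolotarev: (17|89) = +1, matching the cycle-count sign.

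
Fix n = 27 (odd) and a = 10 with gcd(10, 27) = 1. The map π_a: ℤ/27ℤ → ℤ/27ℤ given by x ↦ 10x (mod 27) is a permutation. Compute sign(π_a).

+1

Trace 10: π^k(10) = [10, 19, 1] for k=0..2.
Decompose π into cycles: lengths [3, 3, 3, 3, 3, 3, 1, 1, 1, 1, 1, 1, 1, 1, 1] (15 cycles, including the fixed point 0).
27 − 15 = 12 transpositions; sign(π) = (−1)^12 = +1.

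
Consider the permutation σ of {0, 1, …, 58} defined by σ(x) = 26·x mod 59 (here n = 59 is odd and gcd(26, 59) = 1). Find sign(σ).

Start at x=21: 21 → 15 → 36 → 51 → 28 → 20 → 48 → … (one orbit).
Cycle lengths of π_26 on ℤ/59ℤ: [29, 29, 1]; 3 cycles in total.
sign(π) = (−1)^{n − #cycles} = (−1)^{59−3} = (−1)^56 = +1.

+1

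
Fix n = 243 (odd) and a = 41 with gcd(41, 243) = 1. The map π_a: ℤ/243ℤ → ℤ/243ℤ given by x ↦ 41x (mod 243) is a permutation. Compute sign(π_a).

-1

Orbit of 118 under x↦41x: [118, 221, 70, 197, 58, 191, 55]… (length divides ord_243(41)).
Cycle type of π: 162 + 54 + 18 + 6 + 2 + 1; total 6 cycles.
With 6 cycles on 243 points, sign = (−1)^{243−6} = -1.
(41|243)_J = -1 (Zolotarev's lemma cross-check).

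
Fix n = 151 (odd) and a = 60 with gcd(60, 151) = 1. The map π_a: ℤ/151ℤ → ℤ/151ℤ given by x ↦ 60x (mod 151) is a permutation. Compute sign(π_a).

Trace 44: π^k(44) = [44, 73, 1, 60, 127, 70, 123] for k=0..6.
π_60 has 4 disjoint cycles with lengths [50, 50, 50, 1] on {0,…,150}.
n − c = 151 − 4 = 147; sign = (−1)^147 = -1.
Via Zolotarev, sign(π_{60}) = (60|151) = -1.

-1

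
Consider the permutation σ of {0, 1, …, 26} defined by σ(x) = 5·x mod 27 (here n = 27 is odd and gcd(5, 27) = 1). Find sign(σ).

-1

Trace 1: π^k(1) = [1, 5, 25, 17, 4, 20, 19] for k=0..6.
Cycle type of π: 18 + 6 + 2 + 1; total 4 cycles.
sign(π) = (−1)^{n − #cycles} = (−1)^{27−4} = (−1)^23 = -1.
(5|27)_J = -1 (Zolotarev's lemma cross-check).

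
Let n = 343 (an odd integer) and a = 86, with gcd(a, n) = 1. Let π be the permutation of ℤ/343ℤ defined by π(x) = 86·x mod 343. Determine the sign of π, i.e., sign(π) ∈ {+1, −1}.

Trace 193: π^k(193) = [193, 134, 205, 137, 120, 30, 179] for k=0..6.
Cycle lengths of π_86 on ℤ/343ℤ: [147, 147, 21, 21, 3, 3, 1]; 7 cycles in total.
7 cycles on 343: each ℓ→(−1)^(ℓ−1), product (−1)^336 = +1.

+1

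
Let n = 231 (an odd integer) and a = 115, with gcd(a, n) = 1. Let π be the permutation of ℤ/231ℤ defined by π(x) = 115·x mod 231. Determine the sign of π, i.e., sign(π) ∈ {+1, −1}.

-1

Orbit of 190 under x↦115x: [190, 136, 163, 34, 214, 124, 169]… (length divides ord_231(115)).
The orbit structure of x ↦ 115x mod 231: 18 orbits of sizes [30, 30, 30, 30, 30, 30, 6, 6, 6, 5, 5, 5, 5, 5, 5, 1, 1, 1].
n − c = 231 − 18 = 213; sign = (−1)^213 = -1.
Via Zolotarev, sign(π_{115}) = (115|231) = -1.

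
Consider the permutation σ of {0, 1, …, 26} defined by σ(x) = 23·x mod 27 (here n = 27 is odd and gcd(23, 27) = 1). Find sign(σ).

Start at x=8: 8 → 22 → 20 → 1 → 23 → 16 → 17 → … (one orbit).
Cycle lengths of π_23 on ℤ/27ℤ: [18, 6, 2, 1]; 4 cycles in total.
With 4 cycles on 27 points, sign = (−1)^{27−4} = -1.
Check: (23/27) = -1 by Zolotarev.

-1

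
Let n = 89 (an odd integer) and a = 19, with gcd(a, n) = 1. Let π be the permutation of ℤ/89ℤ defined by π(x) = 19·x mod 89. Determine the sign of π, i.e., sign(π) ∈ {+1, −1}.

Start at x=45: 45 → 54 → 47 → 3 → 57 → 15 → 18 → … (one orbit).
2 cycles of lengths [88, 1].
n − c = 89 − 2 = 87; sign = (−1)^87 = -1.
Check: (19/89) = -1 by Zolotarev.

-1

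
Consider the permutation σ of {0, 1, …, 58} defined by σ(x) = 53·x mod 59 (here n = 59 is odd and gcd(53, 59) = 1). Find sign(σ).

Orbit of 28 under x↦53x: [28, 9, 5, 29, 3, 41, 49]… (length divides ord_59(53)).
The orbit structure of x ↦ 53x mod 59: 3 orbits of sizes [29, 29, 1].
With 3 cycles on 59 points, sign = (−1)^{59−3} = +1.

+1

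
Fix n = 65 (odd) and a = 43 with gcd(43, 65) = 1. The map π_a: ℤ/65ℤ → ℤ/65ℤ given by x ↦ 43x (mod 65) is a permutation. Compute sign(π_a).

-1

Trace 12: π^k(12) = [12, 61, 23, 14, 17, 16, 38] for k=0..6.
8 cycles of lengths [12, 12, 12, 12, 6, 6, 4, 1].
n − c = 65 − 8 = 57; sign = (−1)^57 = -1.
(43|65)_J = -1 (Zolotarev's lemma cross-check).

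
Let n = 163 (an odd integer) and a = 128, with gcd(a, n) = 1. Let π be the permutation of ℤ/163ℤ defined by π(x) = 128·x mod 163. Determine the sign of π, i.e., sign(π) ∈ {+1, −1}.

-1

Start at x=34: 34 → 114 → 85 → 122 → 131 → 142 → 83 → … (one orbit).
2 cycles of lengths [162, 1].
163 − 2 = 161 transpositions; sign(π) = (−1)^161 = -1.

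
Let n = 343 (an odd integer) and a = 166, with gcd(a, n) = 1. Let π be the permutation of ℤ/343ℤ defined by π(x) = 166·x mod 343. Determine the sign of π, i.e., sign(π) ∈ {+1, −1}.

-1

Trace 227: π^k(227) = [227, 295, 264, 263, 97, 324, 276] for k=0..6.
The orbit structure of x ↦ 166x mod 343: 16 orbits of sizes [42, 42, 42, 42, 42, 42, 42, 6, 6, 6, 6, 6, 6, 6, 6, 1].
Σ(ℓ_i−1) = 343−16 = 327; sign = (−1)^327 = -1.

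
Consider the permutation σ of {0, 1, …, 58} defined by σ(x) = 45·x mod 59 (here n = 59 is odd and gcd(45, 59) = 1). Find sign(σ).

+1

Trace 7: π^k(7) = [7, 20, 15, 26, 49, 22, 46] for k=0..6.
Cycle type of π: 29×2 + 1; total 3 cycles.
Σ(ℓ_i−1) = 59−3 = 56; sign = (−1)^56 = +1.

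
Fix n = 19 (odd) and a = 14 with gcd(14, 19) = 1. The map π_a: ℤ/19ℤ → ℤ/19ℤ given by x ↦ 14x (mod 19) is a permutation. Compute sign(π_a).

Start at x=7: 7 → 3 → 4 → 18 → 5 → 13 → 11 → … (one orbit).
π_14 has 2 disjoint cycles with lengths [18, 1] on {0,…,18}.
2 cycles on 19: each ℓ→(−1)^(ℓ−1), product (−1)^17 = -1.
Via Zolotarev, sign(π_{14}) = (14|19) = -1.

-1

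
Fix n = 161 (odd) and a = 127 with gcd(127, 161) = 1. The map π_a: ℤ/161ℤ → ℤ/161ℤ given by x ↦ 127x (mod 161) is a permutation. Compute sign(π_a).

Orbit of 78 under x↦127x: [78, 85, 8, 50, 71, 1, 127]… (length divides ord_161(127)).
Cycle lengths of π_127 on ℤ/161ℤ: [11, 11, 11, 11, 11, 11, 11, 11, 11, 11, 11, 11, 11, 11, 1, 1, 1, 1, 1, 1, 1]; 21 cycles in total.
sign(π) = (−1)^{n − #cycles} = (−1)^{161−21} = (−1)^140 = +1.
Via Zolotarev, sign(π_{127}) = (127|161) = +1.

+1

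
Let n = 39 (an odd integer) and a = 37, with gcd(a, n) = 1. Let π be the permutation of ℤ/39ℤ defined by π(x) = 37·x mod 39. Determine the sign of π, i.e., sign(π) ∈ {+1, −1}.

Trace 34: π^k(34) = [34, 10, 19, 1, 37, 4, 31] for k=0..6.
The orbit structure of x ↦ 37x mod 39: 6 orbits of sizes [12, 12, 12, 1, 1, 1].
Σ(ℓ_i−1) = 39−6 = 33; sign = (−1)^33 = -1.

-1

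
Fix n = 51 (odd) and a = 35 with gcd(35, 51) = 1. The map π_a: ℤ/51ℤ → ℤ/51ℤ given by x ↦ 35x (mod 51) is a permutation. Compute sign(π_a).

-1

Orbit of 35 under x↦35x: [35, 1]… (length divides ord_51(35)).
The orbit structure of x ↦ 35x mod 51: 34 orbits of sizes [2, 2, 2, 2, 2, 2, 2, 2, 2, 2, 2, 2, 2, 2, 2, 2, 2, 1, 1, 1, 1, 1, 1, 1, 1, 1, 1, 1, 1, 1, 1, 1, 1, 1].
n − c = 51 − 34 = 17; sign = (−1)^17 = -1.
The Jacobi symbol (35|51) = -1 (Zolotarev) agrees.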